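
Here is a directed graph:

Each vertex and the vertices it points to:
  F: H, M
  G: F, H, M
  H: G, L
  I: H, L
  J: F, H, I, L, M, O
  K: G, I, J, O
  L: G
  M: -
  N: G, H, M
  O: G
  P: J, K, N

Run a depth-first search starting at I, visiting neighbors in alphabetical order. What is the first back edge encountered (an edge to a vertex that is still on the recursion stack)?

F->H

DFS from I (visiting neighbors in alphabetical order); mark gray on enter, black on exit:
I gray
  H gray
    G gray
      F gray
        F→H: H is gray → back edge
First back edge: F → H.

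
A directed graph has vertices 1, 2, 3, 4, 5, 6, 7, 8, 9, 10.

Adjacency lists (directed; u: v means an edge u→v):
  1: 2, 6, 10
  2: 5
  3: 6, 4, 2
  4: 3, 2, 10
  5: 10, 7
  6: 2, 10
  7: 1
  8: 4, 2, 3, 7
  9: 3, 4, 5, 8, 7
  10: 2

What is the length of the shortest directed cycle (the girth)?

For each vertex v, BFS finds the shortest path from v back to v.
The shortest such closed walk is 3 → 4 → 3, length 2.

2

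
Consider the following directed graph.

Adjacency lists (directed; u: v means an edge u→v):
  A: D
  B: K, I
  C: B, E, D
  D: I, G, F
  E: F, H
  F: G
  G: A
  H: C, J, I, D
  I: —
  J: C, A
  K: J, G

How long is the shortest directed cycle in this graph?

3

For each vertex v, BFS finds the shortest path from v back to v.
The shortest such closed walk is C → E → H → C, length 3.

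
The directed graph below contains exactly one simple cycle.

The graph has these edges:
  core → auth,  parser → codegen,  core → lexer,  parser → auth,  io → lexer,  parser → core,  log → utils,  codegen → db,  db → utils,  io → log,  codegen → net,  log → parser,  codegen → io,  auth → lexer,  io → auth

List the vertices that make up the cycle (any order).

io, log, parser, codegen

DFS with gray/black marking from parser:
parser gray
  codegen gray
    io gray
      auth gray
        lexer gray
        lexer black
      auth black
      log gray
        utils gray
        utils black
        log→parser: parser is gray → back edge
Back edge closes the cycle parser → codegen → io → log → parser; its vertices are {io, log, parser, codegen}.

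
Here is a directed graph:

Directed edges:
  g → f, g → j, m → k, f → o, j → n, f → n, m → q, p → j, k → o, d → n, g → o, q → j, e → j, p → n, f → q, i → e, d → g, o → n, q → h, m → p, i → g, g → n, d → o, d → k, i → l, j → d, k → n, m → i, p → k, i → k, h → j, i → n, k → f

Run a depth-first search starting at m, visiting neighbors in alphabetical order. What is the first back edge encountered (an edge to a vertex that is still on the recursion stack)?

DFS from m (visiting neighbors in alphabetical order); mark gray on enter, black on exit:
m gray
  i gray
    e gray
      j gray
        d gray
          g gray
            f gray
              n gray
              n black
              o gray
                o→n: n black — skip
              o black
              q gray
                h gray
                  h→j: j is gray → back edge
First back edge: h → j.

h->j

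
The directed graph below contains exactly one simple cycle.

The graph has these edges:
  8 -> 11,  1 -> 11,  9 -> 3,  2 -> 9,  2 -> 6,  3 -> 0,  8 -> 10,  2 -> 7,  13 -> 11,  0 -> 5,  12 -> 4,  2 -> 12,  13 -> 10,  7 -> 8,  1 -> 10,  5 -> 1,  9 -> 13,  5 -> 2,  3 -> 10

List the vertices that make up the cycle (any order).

0, 2, 3, 5, 9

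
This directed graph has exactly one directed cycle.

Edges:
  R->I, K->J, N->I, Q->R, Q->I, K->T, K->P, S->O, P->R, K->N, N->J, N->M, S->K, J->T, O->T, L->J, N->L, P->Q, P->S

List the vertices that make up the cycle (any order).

DFS with gray/black marking from P:
P gray
  Q gray
    I gray
    I black
    R gray
      R→I: I black — skip
    R black
  Q black
  P→R: R black — skip
  S gray
    K gray
      N gray
        J gray
          T gray
          T black
        J black
        N→I: I black — skip
        L gray
          L→J: J black — skip
        L black
        M gray
        M black
      N black
      K→T: T black — skip
      K→J: J black — skip
      K→P: P is gray → back edge
Back edge closes the cycle P → S → K → P; its vertices are {K, P, S}.

K, P, S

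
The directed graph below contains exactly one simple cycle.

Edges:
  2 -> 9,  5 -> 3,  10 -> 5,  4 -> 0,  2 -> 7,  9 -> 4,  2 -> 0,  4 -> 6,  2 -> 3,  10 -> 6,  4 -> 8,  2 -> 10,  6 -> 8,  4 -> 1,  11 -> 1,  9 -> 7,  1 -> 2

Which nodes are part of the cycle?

1, 2, 4, 9

DFS with gray/black marking from 1:
1 gray
  2 gray
    0 gray
    0 black
    10 gray
      6 gray
        8 gray
        8 black
      6 black
      5 gray
        3 gray
        3 black
      5 black
    10 black
    2→3: 3 black — skip
    9 gray
      7 gray
      7 black
      4 gray
        4→1: 1 is gray → back edge
Back edge closes the cycle 1 → 2 → 9 → 4 → 1; its vertices are {1, 2, 4, 9}.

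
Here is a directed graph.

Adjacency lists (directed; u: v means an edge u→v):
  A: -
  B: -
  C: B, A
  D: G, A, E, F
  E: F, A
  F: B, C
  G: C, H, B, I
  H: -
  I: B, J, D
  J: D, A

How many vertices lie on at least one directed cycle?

4

A vertex is on a directed cycle iff it belongs to a strongly connected component of size ≥ 2 (or has a self-loop).
The vertices on cycles are {D, G, I, J} — 4 in total.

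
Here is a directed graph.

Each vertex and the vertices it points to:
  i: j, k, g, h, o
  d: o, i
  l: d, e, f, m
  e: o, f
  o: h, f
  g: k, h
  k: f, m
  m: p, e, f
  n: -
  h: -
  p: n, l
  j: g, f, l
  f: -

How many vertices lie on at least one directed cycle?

A vertex is on a directed cycle iff it belongs to a strongly connected component of size ≥ 2 (or has a self-loop).
The vertices on cycles are {d, g, i, j, k, l, m, p} — 8 in total.

8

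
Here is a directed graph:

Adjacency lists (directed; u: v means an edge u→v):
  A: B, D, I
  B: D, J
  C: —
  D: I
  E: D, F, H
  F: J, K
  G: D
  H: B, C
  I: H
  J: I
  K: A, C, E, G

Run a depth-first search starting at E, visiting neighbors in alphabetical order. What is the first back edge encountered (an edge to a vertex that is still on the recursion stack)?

B->D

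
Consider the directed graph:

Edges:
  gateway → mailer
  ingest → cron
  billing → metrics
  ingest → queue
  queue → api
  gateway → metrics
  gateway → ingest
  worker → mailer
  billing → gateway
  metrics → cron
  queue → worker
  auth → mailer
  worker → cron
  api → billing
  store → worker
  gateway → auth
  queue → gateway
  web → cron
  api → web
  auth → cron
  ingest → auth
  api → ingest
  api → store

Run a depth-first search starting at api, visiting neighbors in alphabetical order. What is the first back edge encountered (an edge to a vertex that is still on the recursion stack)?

DFS from api (visiting neighbors in alphabetical order); mark gray on enter, black on exit:
api gray
  billing gray
    gateway gray
      auth gray
        cron gray
        cron black
        mailer gray
        mailer black
      auth black
      ingest gray
        ingest→auth: auth black — skip
        ingest→cron: cron black — skip
        queue gray
          queue→api: api is gray → back edge
First back edge: queue → api.

queue->api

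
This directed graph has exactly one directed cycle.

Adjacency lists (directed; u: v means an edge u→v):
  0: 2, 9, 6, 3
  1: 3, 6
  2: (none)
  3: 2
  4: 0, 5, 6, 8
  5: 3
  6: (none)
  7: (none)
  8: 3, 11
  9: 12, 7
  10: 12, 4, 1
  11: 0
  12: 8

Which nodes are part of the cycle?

DFS with gray/black marking from 12:
12 gray
  8 gray
    3 gray
      2 gray
      2 black
    3 black
    11 gray
      0 gray
        0→2: 2 black — skip
        9 gray
          9→12: 12 is gray → back edge
Back edge closes the cycle 12 → 8 → 11 → 0 → 9 → 12; its vertices are {0, 8, 9, 11, 12}.

0, 8, 9, 11, 12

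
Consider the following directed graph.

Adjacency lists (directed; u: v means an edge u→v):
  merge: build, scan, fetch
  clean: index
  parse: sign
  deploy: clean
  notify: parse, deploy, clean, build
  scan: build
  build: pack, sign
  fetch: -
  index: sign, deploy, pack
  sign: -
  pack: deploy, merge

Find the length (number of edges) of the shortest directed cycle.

For each vertex v, BFS finds the shortest path from v back to v.
The shortest such closed walk is build → pack → merge → build, length 3.

3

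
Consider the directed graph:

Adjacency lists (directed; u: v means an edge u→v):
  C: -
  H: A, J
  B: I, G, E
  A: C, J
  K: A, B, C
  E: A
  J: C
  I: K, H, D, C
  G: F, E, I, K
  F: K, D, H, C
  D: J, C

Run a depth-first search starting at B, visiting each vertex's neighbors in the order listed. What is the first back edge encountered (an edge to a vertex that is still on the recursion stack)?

K→B

DFS from B (visiting each vertex's neighbors in the order listed); mark gray on enter, black on exit:
B gray
  I gray
    K gray
      A gray
        C gray
        C black
        J gray
          J→C: C black — skip
        J black
      A black
      K→B: B is gray → back edge
First back edge: K → B.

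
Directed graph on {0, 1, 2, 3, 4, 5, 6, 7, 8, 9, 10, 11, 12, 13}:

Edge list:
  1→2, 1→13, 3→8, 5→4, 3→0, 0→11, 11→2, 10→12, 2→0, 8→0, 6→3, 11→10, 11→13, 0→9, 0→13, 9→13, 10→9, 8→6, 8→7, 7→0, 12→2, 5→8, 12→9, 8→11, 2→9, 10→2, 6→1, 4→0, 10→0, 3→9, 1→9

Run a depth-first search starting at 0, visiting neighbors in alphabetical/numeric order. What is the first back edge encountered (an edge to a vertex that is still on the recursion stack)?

DFS from 0 (visiting neighbors in alphabetical/numeric order); mark gray on enter, black on exit:
0 gray
  9 gray
    13 gray
    13 black
  9 black
  11 gray
    2 gray
      2→0: 0 is gray → back edge
First back edge: 2 → 0.

2→0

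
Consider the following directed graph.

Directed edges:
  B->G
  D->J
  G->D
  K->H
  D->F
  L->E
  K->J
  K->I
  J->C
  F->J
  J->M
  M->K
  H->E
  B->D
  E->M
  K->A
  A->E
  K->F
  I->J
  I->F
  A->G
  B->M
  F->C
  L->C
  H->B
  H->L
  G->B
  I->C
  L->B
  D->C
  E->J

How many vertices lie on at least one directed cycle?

A vertex is on a directed cycle iff it belongs to a strongly connected component of size ≥ 2 (or has a self-loop).
The vertices on cycles are {A, B, D, E, F, G, H, I, J, K, L, M} — 12 in total.

12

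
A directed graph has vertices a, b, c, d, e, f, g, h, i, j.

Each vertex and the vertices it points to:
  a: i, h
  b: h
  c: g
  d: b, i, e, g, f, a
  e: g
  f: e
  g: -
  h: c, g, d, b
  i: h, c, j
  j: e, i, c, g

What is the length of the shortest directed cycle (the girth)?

2

For each vertex v, BFS finds the shortest path from v back to v.
The shortest such closed walk is i → j → i, length 2.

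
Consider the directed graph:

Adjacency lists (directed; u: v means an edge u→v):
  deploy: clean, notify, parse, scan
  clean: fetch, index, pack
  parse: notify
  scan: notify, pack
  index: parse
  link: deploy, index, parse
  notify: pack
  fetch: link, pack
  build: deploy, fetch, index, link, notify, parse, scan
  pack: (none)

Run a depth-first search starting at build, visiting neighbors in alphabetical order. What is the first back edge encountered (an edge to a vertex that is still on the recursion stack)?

link->deploy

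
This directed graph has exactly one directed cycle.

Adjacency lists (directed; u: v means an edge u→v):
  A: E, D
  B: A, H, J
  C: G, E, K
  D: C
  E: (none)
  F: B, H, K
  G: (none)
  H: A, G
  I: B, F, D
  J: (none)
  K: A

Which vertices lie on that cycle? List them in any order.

A, C, D, K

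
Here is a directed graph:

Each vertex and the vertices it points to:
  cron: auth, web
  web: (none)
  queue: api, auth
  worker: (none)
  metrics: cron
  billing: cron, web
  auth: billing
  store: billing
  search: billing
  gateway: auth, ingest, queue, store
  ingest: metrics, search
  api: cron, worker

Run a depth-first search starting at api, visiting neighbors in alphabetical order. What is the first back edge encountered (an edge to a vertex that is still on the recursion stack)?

billing→cron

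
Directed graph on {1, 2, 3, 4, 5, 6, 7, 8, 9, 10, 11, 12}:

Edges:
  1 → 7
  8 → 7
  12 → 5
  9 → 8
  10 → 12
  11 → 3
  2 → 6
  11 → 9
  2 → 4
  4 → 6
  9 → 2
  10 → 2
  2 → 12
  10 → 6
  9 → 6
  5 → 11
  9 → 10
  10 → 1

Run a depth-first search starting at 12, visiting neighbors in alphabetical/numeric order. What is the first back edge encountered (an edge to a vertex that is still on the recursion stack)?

2->12

DFS from 12 (visiting neighbors in alphabetical/numeric order); mark gray on enter, black on exit:
12 gray
  5 gray
    11 gray
      3 gray
      3 black
      9 gray
        2 gray
          4 gray
            6 gray
            6 black
          4 black
          2→6: 6 black — skip
          2→12: 12 is gray → back edge
First back edge: 2 → 12.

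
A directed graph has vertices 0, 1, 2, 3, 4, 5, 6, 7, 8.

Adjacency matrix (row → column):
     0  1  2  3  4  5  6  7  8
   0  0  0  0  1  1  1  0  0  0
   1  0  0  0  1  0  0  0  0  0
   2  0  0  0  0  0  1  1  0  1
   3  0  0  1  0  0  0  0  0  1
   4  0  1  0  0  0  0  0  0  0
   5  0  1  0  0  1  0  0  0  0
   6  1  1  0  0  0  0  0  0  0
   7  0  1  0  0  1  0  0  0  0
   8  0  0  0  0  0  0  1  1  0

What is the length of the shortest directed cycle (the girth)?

4

For each vertex v, BFS finds the shortest path from v back to v.
The shortest such closed walk is 0 → 3 → 8 → 6 → 0, length 4.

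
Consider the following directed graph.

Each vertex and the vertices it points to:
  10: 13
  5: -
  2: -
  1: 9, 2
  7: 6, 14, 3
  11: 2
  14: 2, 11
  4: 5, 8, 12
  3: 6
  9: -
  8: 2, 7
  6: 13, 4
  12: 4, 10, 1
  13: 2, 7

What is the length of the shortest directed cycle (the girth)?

2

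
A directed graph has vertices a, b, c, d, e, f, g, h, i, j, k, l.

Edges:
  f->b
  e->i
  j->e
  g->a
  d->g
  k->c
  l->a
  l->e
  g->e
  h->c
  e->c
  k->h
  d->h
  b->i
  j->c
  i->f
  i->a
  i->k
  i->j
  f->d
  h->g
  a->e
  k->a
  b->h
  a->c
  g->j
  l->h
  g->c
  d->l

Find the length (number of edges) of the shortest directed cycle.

3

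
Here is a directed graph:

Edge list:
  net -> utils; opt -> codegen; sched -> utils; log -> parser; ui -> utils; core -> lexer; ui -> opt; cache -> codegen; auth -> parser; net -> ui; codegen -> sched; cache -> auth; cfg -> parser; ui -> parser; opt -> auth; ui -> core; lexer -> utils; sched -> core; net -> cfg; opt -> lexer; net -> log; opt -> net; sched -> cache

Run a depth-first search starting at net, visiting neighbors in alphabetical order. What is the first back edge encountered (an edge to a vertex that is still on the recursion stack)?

cache→codegen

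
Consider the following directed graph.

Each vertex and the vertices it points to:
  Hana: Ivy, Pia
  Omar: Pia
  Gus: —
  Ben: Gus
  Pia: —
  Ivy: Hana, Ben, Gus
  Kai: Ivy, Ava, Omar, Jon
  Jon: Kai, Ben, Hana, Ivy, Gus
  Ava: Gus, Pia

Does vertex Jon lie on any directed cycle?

Jon is on a cycle iff Jon can reach itself via ≥1 edge.
Jon → Kai → Jon — yes.

Yes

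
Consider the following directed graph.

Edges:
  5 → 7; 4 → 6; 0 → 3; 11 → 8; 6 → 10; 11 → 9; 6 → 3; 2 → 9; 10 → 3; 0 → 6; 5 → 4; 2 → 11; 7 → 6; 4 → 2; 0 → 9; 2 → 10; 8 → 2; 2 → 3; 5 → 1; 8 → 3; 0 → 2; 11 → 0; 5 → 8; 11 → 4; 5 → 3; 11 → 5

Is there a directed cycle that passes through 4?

Yes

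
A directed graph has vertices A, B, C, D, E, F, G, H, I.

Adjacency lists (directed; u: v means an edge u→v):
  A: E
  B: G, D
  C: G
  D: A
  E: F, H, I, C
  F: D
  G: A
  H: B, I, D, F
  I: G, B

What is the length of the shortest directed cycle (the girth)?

For each vertex v, BFS finds the shortest path from v back to v.
The shortest such closed walk is E → I → G → A → E, length 4.

4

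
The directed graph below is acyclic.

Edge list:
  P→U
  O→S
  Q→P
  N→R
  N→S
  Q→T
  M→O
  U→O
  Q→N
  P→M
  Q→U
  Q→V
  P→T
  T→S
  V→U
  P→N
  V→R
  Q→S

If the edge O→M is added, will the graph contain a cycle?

Adding O→M creates a cycle iff M can already reach O.
Path from M: M → O.
So M → … → O → M is a cycle.

Yes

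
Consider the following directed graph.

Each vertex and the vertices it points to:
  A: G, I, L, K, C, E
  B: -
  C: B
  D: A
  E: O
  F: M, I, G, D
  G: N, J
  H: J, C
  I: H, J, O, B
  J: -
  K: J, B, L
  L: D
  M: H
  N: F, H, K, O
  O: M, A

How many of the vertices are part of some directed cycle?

A vertex is on a directed cycle iff it belongs to a strongly connected component of size ≥ 2 (or has a self-loop).
The vertices on cycles are {A, D, E, F, G, I, K, L, N, O} — 10 in total.

10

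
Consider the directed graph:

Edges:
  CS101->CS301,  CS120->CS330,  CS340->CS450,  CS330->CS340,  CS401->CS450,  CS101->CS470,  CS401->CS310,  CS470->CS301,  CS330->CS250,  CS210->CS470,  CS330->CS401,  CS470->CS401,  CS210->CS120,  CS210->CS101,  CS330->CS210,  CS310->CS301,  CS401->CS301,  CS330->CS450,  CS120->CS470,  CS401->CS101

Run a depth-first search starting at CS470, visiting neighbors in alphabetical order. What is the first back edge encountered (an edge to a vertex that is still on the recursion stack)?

CS101->CS470

DFS from CS470 (visiting neighbors in alphabetical order); mark gray on enter, black on exit:
CS470 gray
  CS301 gray
  CS301 black
  CS401 gray
    CS101 gray
      CS101→CS301: CS301 black — skip
      CS101→CS470: CS470 is gray → back edge
First back edge: CS101 → CS470.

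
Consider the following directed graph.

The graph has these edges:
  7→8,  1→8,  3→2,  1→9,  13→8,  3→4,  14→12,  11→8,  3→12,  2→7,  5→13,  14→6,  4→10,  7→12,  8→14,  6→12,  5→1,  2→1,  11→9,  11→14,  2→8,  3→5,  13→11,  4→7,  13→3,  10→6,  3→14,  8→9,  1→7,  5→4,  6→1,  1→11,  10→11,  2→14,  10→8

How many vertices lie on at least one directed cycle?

9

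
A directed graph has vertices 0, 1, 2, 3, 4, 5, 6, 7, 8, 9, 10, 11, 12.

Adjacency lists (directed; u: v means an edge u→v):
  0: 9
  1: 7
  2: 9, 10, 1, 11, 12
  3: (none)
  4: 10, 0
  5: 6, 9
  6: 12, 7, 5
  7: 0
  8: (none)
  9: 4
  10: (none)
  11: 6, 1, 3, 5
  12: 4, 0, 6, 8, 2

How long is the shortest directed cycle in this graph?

For each vertex v, BFS finds the shortest path from v back to v.
The shortest such closed walk is 2 → 12 → 2, length 2.

2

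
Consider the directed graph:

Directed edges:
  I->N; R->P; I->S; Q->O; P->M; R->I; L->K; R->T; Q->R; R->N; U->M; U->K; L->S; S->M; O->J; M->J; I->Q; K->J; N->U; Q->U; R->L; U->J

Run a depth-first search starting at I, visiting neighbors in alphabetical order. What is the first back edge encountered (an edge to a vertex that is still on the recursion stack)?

R→I

DFS from I (visiting neighbors in alphabetical order); mark gray on enter, black on exit:
I gray
  N gray
    U gray
      J gray
      J black
      K gray
        K→J: J black — skip
      K black
      M gray
        M→J: J black — skip
      M black
    U black
  N black
  Q gray
    O gray
      O→J: J black — skip
    O black
    R gray
      R→I: I is gray → back edge
First back edge: R → I.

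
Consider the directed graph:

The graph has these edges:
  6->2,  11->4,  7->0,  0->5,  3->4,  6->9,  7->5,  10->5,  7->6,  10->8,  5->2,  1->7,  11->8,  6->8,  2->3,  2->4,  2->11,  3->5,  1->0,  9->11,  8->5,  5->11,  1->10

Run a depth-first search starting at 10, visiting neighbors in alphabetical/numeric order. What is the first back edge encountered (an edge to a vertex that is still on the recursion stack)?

3→5

DFS from 10 (visiting neighbors in alphabetical/numeric order); mark gray on enter, black on exit:
10 gray
  5 gray
    2 gray
      3 gray
        4 gray
        4 black
        3→5: 5 is gray → back edge
First back edge: 3 → 5.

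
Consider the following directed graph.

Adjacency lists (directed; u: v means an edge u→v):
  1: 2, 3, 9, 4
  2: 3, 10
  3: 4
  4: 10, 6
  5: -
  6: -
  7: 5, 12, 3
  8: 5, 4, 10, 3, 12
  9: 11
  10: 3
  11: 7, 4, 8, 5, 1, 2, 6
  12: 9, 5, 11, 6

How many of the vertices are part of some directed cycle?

9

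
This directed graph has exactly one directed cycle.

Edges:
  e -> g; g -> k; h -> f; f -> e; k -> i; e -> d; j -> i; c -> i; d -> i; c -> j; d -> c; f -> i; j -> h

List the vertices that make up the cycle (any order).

c, d, e, f, h, j

DFS with gray/black marking from h:
h gray
  f gray
    e gray
      g gray
        k gray
          i gray
          i black
        k black
      g black
      d gray
        c gray
          c→i: i black — skip
          j gray
            j→i: i black — skip
            j→h: h is gray → back edge
Back edge closes the cycle h → f → e → d → c → j → h; its vertices are {c, d, e, f, h, j}.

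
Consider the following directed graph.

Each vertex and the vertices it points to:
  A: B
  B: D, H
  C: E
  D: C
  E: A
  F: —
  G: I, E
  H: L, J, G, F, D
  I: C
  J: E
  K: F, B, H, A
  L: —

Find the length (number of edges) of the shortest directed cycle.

5

For each vertex v, BFS finds the shortest path from v back to v.
The shortest such closed walk is H → J → E → A → B → H, length 5.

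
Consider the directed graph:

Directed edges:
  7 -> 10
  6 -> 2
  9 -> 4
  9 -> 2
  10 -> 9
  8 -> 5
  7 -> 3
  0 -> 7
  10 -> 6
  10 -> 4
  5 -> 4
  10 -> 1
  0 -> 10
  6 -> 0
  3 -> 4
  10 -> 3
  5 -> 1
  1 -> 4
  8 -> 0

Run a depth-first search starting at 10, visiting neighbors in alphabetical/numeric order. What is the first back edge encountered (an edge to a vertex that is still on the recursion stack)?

DFS from 10 (visiting neighbors in alphabetical/numeric order); mark gray on enter, black on exit:
10 gray
  1 gray
    4 gray
    4 black
  1 black
  3 gray
    3→4: 4 black — skip
  3 black
  10→4: 4 black — skip
  6 gray
    0 gray
      7 gray
        7→3: 3 black — skip
        7→10: 10 is gray → back edge
First back edge: 7 → 10.

7→10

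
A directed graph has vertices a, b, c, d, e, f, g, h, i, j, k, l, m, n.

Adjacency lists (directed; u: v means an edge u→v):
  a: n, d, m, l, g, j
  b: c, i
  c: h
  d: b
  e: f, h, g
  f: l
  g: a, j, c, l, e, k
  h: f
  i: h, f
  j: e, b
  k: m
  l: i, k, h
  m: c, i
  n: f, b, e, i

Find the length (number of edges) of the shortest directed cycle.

2

For each vertex v, BFS finds the shortest path from v back to v.
The shortest such closed walk is a → g → a, length 2.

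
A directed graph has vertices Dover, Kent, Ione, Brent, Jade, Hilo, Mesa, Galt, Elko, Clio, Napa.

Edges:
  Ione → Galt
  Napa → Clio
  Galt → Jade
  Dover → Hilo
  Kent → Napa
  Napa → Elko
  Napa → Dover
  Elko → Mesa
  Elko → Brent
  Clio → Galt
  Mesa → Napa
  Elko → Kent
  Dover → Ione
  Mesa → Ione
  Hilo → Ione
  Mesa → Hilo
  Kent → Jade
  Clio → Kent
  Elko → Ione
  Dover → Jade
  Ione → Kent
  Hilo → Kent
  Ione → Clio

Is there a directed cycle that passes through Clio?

Clio is on a cycle iff Clio can reach itself via ≥1 edge.
Clio → Kent → Napa → Clio — yes.

Yes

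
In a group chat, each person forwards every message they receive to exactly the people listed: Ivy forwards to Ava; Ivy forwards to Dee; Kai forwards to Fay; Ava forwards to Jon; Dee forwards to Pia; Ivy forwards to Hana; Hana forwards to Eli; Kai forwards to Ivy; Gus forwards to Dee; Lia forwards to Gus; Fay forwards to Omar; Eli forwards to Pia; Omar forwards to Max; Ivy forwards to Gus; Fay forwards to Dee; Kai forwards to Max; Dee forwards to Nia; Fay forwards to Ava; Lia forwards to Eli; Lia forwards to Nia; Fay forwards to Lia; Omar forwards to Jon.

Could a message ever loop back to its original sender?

No

DFS with white/gray/black marking, starting from Omar:
Omar gray
  Jon gray
  Jon black
  Max gray
  Max black
Omar black
Eli gray
  Pia gray
  Pia black
Eli black
Kai gray
  Ivy gray
    Gus gray
      Dee gray
        Dee→Pia: Pia black — skip
        Nia gray
        Nia black
      Dee black
    Gus black
    Hana gray
      Hana→Eli: Eli black — skip
    Hana black
    Ava gray
      Ava→Jon: Jon black — skip
    Ava black
    Ivy→Dee: Dee black — skip
  Ivy black
  Fay gray
    Fay→Omar: Omar black — skip
    Fay→Ava: Ava black — skip
    Fay→Dee: Dee black — skip
    Lia gray
      Lia→Eli: Eli black — skip
      Lia→Gus: Gus black — skip
      Lia→Nia: Nia black — skip
    Lia black
  Fay black
  Kai→Max: Max black — skip
Kai black
Every edge goes to a white or black vertex — no back edge, so the graph is acyclic.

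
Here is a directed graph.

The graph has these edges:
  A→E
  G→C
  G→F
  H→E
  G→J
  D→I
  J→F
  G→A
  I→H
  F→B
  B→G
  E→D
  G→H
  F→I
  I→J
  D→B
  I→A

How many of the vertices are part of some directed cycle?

A vertex is on a directed cycle iff it belongs to a strongly connected component of size ≥ 2 (or has a self-loop).
The vertices on cycles are {A, B, D, E, F, G, H, I, J} — 9 in total.

9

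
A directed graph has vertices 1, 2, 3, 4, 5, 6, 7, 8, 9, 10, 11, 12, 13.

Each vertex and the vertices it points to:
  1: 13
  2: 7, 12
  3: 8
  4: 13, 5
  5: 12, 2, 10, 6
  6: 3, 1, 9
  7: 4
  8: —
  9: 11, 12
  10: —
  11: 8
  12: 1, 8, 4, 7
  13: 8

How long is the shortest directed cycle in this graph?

3

For each vertex v, BFS finds the shortest path from v back to v.
The shortest such closed walk is 12 → 4 → 5 → 12, length 3.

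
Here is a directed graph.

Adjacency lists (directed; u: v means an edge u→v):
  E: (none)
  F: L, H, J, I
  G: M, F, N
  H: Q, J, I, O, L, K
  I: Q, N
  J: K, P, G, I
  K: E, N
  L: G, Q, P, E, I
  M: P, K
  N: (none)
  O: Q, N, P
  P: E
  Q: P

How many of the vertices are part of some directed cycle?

A vertex is on a directed cycle iff it belongs to a strongly connected component of size ≥ 2 (or has a self-loop).
The vertices on cycles are {F, G, H, J, L} — 5 in total.

5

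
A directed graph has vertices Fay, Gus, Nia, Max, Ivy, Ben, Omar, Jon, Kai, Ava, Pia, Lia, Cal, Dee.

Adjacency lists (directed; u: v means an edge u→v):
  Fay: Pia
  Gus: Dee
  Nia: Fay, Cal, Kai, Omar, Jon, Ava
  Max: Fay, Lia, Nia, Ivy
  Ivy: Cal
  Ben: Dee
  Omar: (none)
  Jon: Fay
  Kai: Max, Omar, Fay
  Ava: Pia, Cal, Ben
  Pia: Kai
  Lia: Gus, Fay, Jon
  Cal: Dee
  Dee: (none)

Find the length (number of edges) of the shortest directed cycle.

3

For each vertex v, BFS finds the shortest path from v back to v.
The shortest such closed walk is Nia → Kai → Max → Nia, length 3.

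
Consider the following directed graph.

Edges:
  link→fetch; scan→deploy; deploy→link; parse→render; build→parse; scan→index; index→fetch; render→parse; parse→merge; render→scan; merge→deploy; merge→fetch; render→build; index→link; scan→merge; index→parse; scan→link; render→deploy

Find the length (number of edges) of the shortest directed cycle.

2

For each vertex v, BFS finds the shortest path from v back to v.
The shortest such closed walk is render → parse → render, length 2.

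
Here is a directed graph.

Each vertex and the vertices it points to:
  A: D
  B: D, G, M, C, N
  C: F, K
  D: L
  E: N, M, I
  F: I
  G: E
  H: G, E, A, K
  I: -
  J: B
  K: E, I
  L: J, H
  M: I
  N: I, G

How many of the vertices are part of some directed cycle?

9

A vertex is on a directed cycle iff it belongs to a strongly connected component of size ≥ 2 (or has a self-loop).
The vertices on cycles are {A, B, D, E, G, H, J, L, N} — 9 in total.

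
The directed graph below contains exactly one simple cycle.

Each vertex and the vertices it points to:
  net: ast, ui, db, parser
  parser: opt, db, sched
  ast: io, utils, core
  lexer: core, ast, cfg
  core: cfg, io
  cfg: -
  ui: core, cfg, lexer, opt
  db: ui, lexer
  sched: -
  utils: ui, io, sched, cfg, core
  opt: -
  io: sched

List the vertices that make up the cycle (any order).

ui, ast, lexer, utils

DFS with gray/black marking from ast:
ast gray
  io gray
    sched gray
    sched black
  io black
  utils gray
    ui gray
      core gray
        cfg gray
        cfg black
        core→io: io black — skip
      core black
      ui→cfg: cfg black — skip
      lexer gray
        lexer→core: core black — skip
        lexer→ast: ast is gray → back edge
Back edge closes the cycle ast → utils → ui → lexer → ast; its vertices are {ui, ast, lexer, utils}.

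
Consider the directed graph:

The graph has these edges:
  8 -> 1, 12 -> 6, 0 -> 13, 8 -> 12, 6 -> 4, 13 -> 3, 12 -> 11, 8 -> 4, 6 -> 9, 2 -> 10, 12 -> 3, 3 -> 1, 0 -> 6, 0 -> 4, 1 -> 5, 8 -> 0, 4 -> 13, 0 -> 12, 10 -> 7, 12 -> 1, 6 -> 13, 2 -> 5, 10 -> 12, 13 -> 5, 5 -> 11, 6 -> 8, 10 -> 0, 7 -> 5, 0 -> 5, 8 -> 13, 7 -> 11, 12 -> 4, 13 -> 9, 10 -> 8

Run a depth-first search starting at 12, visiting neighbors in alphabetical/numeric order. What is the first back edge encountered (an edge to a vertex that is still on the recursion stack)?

DFS from 12 (visiting neighbors in alphabetical/numeric order); mark gray on enter, black on exit:
12 gray
  1 gray
    5 gray
      11 gray
      11 black
    5 black
  1 black
  3 gray
    3→1: 1 black — skip
  3 black
  4 gray
    13 gray
      13→3: 3 black — skip
      13→5: 5 black — skip
      9 gray
      9 black
    13 black
  4 black
  6 gray
    6→4: 4 black — skip
    8 gray
      0 gray
        0→4: 4 black — skip
        0→5: 5 black — skip
        0→6: 6 is gray → back edge
First back edge: 0 → 6.

0→6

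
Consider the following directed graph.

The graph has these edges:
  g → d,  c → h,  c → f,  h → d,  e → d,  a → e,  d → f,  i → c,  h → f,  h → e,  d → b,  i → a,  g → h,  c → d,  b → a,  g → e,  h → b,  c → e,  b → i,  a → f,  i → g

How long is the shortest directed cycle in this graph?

4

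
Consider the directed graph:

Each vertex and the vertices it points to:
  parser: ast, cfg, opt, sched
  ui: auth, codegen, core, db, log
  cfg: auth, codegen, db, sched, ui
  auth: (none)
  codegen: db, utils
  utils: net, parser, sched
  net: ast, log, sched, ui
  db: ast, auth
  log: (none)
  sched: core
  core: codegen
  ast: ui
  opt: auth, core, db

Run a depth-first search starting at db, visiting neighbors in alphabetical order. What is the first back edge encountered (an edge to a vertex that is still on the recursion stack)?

DFS from db (visiting neighbors in alphabetical order); mark gray on enter, black on exit:
db gray
  ast gray
    ui gray
      auth gray
      auth black
      codegen gray
        codegen→db: db is gray → back edge
First back edge: codegen → db.

codegen→db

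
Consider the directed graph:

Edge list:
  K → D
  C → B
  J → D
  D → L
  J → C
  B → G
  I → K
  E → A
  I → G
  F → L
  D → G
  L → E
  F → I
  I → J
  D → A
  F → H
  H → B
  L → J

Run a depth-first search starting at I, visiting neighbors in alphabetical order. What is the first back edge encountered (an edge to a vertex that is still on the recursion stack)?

L->J

DFS from I (visiting neighbors in alphabetical order); mark gray on enter, black on exit:
I gray
  G gray
  G black
  J gray
    C gray
      B gray
        B→G: G black — skip
      B black
    C black
    D gray
      A gray
      A black
      D→G: G black — skip
      L gray
        E gray
          E→A: A black — skip
        E black
        L→J: J is gray → back edge
First back edge: L → J.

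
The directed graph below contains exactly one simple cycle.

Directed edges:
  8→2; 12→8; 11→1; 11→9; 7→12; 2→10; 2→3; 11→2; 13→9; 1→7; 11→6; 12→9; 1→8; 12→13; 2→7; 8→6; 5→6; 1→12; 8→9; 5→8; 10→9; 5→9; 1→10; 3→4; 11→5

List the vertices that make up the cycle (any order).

DFS with gray/black marking from 2:
2 gray
  7 gray
    12 gray
      9 gray
      9 black
      13 gray
        13→9: 9 black — skip
      13 black
      8 gray
        8→9: 9 black — skip
        6 gray
        6 black
        8→2: 2 is gray → back edge
Back edge closes the cycle 2 → 7 → 12 → 8 → 2; its vertices are {2, 7, 8, 12}.

2, 7, 8, 12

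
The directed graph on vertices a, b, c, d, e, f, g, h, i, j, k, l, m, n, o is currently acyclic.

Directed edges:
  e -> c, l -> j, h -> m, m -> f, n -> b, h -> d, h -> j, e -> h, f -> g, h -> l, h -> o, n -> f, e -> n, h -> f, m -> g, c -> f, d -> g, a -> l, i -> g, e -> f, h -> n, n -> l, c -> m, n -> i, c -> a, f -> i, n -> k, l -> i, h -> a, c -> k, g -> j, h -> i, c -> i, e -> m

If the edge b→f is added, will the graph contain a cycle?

Adding b→f creates a cycle iff f can already reach b.
Explore from f: no path reaches b. The graph stays acyclic.

No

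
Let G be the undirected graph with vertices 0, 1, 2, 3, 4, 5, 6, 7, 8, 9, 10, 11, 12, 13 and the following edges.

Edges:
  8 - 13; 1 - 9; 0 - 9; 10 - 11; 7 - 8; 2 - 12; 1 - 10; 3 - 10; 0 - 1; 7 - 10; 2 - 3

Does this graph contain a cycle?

Yes

DFS, tracking each vertex's parent; an edge to a visited non-parent vertex closes a cycle.
Start from 4:
visit 4 (parent –)
visit 0 (parent –)
  visit 1 (parent 0)
    visit 9 (parent 1)
      9–0: 0 visited and ≠ parent → cycle
Cycle: 0 – 1 – 9 – 0.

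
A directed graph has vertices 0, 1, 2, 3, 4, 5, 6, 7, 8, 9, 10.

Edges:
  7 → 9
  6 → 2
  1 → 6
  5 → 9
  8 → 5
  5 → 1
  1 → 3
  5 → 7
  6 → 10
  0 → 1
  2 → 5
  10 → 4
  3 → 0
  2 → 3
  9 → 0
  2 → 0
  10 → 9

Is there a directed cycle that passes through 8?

No

8 lies on a cycle iff there is a path from 8 back to itself.
Exploring from 8, it never reaches itself; equivalently, its strongly connected component is a singleton.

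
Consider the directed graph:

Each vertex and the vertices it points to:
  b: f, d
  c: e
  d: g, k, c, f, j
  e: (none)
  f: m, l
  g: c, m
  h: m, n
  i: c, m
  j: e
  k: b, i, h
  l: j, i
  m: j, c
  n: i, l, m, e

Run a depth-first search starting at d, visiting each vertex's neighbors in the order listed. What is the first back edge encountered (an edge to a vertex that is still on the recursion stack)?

b->d

DFS from d (visiting each vertex's neighbors in the order listed); mark gray on enter, black on exit:
d gray
  g gray
    c gray
      e gray
      e black
    c black
    m gray
      j gray
        j→e: e black — skip
      j black
      m→c: c black — skip
    m black
  g black
  k gray
    b gray
      f gray
        f→m: m black — skip
        l gray
          l→j: j black — skip
          i gray
            i→c: c black — skip
            i→m: m black — skip
          i black
        l black
      f black
      b→d: d is gray → back edge
First back edge: b → d.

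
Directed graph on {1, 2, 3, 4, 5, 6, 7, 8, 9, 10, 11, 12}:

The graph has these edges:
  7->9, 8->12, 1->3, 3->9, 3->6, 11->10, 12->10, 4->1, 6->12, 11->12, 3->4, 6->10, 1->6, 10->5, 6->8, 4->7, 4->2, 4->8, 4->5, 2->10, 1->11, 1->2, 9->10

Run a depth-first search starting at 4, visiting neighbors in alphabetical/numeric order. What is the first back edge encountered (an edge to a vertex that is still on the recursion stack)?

3->4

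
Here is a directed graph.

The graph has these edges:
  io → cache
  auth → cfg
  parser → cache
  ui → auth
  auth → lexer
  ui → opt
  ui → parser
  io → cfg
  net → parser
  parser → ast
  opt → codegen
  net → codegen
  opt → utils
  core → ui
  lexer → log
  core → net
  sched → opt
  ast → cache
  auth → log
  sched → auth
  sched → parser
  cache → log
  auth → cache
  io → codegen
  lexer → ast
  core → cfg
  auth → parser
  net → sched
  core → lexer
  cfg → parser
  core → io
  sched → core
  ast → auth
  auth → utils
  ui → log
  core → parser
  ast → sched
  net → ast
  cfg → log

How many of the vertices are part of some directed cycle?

10

A vertex is on a directed cycle iff it belongs to a strongly connected component of size ≥ 2 (or has a self-loop).
The vertices on cycles are {io, ui, ast, cfg, net, auth, core, lexer, sched, parser} — 10 in total.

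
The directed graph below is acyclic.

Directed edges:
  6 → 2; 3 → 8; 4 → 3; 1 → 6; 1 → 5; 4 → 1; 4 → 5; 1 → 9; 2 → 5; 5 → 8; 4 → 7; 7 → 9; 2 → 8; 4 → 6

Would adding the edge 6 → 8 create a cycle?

Adding 6→8 creates a cycle iff 8 can already reach 6.
Explore from 8: no path reaches 6. The graph stays acyclic.

No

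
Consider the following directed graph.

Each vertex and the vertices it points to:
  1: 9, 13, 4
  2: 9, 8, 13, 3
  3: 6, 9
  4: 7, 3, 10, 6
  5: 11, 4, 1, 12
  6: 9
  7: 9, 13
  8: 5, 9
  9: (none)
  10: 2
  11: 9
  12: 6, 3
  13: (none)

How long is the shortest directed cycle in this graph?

5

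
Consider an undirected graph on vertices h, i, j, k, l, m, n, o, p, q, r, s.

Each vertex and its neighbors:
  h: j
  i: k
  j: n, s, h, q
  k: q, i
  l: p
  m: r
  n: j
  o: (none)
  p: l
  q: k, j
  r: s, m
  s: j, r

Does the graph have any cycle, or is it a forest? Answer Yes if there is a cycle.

DFS, tracking each vertex's parent; an edge to a visited non-parent vertex closes a cycle.
Start from l:
visit l (parent –)
  visit p (parent l)
    p–l: parent, skip
visit h (parent –)
  visit j (parent h)
    visit n (parent j)
      n–j: parent, skip
    visit s (parent j)
      s–j: parent, skip
      visit r (parent s)
        r–s: parent, skip
        visit m (parent r)
          m–r: parent, skip
    j–h: parent, skip
    visit q (parent j)
      visit k (parent q)
        k–q: parent, skip
        visit i (parent k)
          i–k: parent, skip
      q–j: parent, skip
visit o (parent –)
No non-parent visited neighbor found — the graph is a forest.

No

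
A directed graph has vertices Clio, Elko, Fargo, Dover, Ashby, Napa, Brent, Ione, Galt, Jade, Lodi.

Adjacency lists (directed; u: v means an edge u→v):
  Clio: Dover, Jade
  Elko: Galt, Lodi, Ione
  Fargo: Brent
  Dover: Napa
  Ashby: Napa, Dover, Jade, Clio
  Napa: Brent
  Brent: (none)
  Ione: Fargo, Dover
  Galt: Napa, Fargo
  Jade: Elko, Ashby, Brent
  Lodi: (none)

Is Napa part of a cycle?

No

Napa lies on a cycle iff there is a path from Napa back to itself.
Exploring from Napa, it never reaches itself; equivalently, its strongly connected component is a singleton.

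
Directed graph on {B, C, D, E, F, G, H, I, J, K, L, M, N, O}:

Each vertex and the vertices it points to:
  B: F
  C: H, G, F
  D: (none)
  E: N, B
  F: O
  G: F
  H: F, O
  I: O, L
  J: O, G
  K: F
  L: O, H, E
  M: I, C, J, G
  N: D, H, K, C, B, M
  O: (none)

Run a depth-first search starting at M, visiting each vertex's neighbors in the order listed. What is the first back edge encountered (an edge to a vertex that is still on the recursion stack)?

N→M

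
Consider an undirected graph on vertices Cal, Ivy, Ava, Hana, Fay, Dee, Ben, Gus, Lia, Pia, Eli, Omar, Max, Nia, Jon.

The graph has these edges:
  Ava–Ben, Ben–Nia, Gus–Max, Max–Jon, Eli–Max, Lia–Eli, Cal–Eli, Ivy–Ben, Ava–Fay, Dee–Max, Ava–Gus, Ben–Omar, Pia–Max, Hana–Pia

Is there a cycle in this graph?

No

DFS, tracking each vertex's parent; an edge to a visited non-parent vertex closes a cycle.
Start from Omar:
visit Omar (parent –)
  visit Ben (parent Omar)
    Ben–Omar: parent, skip
    visit Ivy (parent Ben)
      Ivy–Ben: parent, skip
    visit Ava (parent Ben)
      visit Fay (parent Ava)
        Fay–Ava: parent, skip
      Ava–Ben: parent, skip
      visit Gus (parent Ava)
        visit Max (parent Gus)
          visit Pia (parent Max)
            Pia–Max: parent, skip
            visit Hana (parent Pia)
              Hana–Pia: parent, skip
          Max–Gus: parent, skip
          visit Eli (parent Max)
            visit Cal (parent Eli)
              Cal–Eli: parent, skip
            visit Lia (parent Eli)
              Lia–Eli: parent, skip
            Eli–Max: parent, skip
          visit Jon (parent Max)
            Jon–Max: parent, skip
          visit Dee (parent Max)
            Dee–Max: parent, skip
        Gus–Ava: parent, skip
    visit Nia (parent Ben)
      Nia–Ben: parent, skip
No non-parent visited neighbor found — the graph is a forest.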